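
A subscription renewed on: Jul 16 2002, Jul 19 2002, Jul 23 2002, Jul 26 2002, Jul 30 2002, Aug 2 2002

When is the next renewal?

Aug 6 2002

The gap pattern 3, 4, 3, 4, 3 repeats every 2 events.
These are the Tuesdays and Fridays of each week.
The following Tuesday is Aug 6 2002.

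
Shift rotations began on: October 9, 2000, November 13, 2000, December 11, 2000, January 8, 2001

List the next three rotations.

These are Mondays at 28- or 35-day spacing (35, 28, 28).
The pattern: 2nd Monday of the month.
2nd Monday of February 2001: February 12, 2001.
2nd Monday of March 2001: March 12, 2001.
2nd Monday of April 2001: April 9, 2001.

February 12, 2001; March 12, 2001; April 9, 2001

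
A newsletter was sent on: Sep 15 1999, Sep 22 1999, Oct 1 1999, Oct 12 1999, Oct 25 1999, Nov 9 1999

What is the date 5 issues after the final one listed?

Feb 22 2000

Intervals are 7, 9, 11, 13, 15 days — an arithmetic progression with common difference 2.
Next gap: 17 days. Nov 9 1999 + 17 days = Nov 26 1999.
Next gap: 19 days. Nov 26 1999 + 19 days = Dec 15 1999.
Next gap: 21 days. Dec 15 1999 + 21 days = Jan 5 2000.
Next gap: 23 days. Jan 5 2000 + 23 days = Jan 28 2000.
Next gap: 25 days. Jan 28 2000 + 25 days = Feb 22 2000.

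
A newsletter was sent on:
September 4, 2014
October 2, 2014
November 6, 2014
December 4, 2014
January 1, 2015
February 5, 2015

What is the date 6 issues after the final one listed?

August 6, 2015

These are Thursdays at 28- or 35-day spacing (28, 35, 28, 28, 35).
The pattern: 1st Thursday of the month.
1st Thursday of March 2015: March 5, 2015.
1st Thursday of April 2015: April 2, 2015.
May 2015 — 1st Thursday is May 7, 2015.
1st Thursday of June 2015: June 4, 2015.
1st Thursday of July 2015: July 2, 2015.
1st Thursday of August 2015: August 6, 2015.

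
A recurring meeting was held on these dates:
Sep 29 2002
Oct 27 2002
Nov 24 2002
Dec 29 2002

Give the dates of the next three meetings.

Jan 26 2003, Feb 23 2003, Mar 30 2003

Every date is a Sunday; gaps 28, 28, 35 days.
Each is the last Sunday of its month (at least one falls on the 29th or later, ruling out '4th Sunday').
Last Sunday of January 2003: Jan 26 2003.
February 2003 ends with Sunday Feb 23 2003.
March 2003 ends with Sunday Mar 30 2003.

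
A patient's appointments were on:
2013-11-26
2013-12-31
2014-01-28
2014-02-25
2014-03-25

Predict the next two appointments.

2014-04-29, 2014-05-27

These are Tuesdays with 35, 28, 28, 28-day gaps.
Each is the final Tuesday of its month — 2013-12-31 is past the 28th, so '4th Tuesday' doesn't fit.
Last Tuesday of April 2014: 2014-04-29.
Last Tuesday of May 2014: 2014-05-27.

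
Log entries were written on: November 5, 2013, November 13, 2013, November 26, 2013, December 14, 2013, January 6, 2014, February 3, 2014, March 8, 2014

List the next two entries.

The spacing grows by 5 each time: 8, 13, 18, 23, 28, 33 days.
Next gap: 38 days. March 8, 2014 + 38 days = April 15, 2014.
Next gap: 43 days. April 15, 2014 + 43 days = May 28, 2014.

April 15, 2014; May 28, 2014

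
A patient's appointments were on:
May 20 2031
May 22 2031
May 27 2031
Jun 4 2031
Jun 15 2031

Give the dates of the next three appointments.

Gaps: 2, 5, 8, 11 days — each gap is 3 larger than the previous one.
Next gap: 14 days. Jun 15 2031 + 14 days = Jun 29 2031.
Next gap: 17 days. Jun 29 2031 + 17 days = Jul 16 2031.
Next gap: 20 days. Jul 16 2031 + 20 days = Aug 5 2031.

Jun 29 2031, Jul 16 2031, Aug 5 2031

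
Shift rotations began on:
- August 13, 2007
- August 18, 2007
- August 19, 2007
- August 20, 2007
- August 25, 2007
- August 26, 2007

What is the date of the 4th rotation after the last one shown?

September 3, 2007

The gap pattern 5, 1, 1, 5, 1 repeats every 3 events.
These are the Mondays, Saturdays and Sundays of each week.
The following Monday is August 27, 2007.
The following Saturday is September 1, 2007.
Next Sunday: September 2, 2007.
The following Monday is September 3, 2007.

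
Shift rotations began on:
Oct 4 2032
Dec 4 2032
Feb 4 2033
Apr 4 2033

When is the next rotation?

Jun 4 2033

Each date is the 4th; the gaps (61, 62, 59) track the month lengths.
The rule is the 4th of every 2 months.
June 2033: Jun 4 2033.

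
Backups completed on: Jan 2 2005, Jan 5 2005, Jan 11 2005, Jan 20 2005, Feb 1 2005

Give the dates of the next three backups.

Gaps: 3, 6, 9, 12 days — each gap is 3 larger than the previous one.
Next gap: 15 days. Feb 1 2005 + 15 days = Feb 16 2005.
Next gap: 18 days. Feb 16 2005 + 18 days = Mar 6 2005.
Next gap: 21 days. Mar 6 2005 + 21 days = Mar 27 2005.

Feb 16 2005, Mar 6 2005, Mar 27 2005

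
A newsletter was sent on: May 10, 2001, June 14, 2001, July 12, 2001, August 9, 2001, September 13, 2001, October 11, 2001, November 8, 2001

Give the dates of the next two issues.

December 13, 2001; January 10, 2002

Gaps: 35, 28, 28, 35, 28, 28 days — a mix of 28 and 35. Every date is a Thursday.
Each is the 2nd Thursday of its month.
2nd Thursday of December 2001: December 13, 2001.
January 2002 — 2nd Thursday is January 10, 2002.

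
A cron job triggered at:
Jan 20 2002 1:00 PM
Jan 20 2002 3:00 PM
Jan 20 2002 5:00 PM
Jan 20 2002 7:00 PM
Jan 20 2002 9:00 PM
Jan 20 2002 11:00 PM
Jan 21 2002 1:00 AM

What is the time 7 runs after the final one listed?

Jan 21 2002 3:00 PM

The interval is a steady 2 hours (2, 2, 2, 2, 2, 2).
Jan 21 2002 1:00 AM + 2 h = Jan 21 2002 3:00 AM.
Jan 21 2002 3:00 AM + 2 h = Jan 21 2002 5:00 AM.
Jan 21 2002 5:00 AM + 2 h = Jan 21 2002 7:00 AM.
Jan 21 2002 7:00 AM + 2 h = Jan 21 2002 9:00 AM.
Jan 21 2002 9:00 AM + 2 h = Jan 21 2002 11:00 AM.
Jan 21 2002 11:00 AM + 2 h = Jan 21 2002 1:00 PM.
Jan 21 2002 1:00 PM + 2 h = Jan 21 2002 3:00 PM.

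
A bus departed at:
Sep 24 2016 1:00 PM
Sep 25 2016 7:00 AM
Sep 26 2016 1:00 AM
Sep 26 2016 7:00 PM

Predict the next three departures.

Sep 27 2016 1:00 PM, Sep 28 2016 7:00 AM, Sep 29 2016 1:00 AM

Spacing: 18, 18, 18 h — constant 18 h.
Sep 26 2016 7:00 PM + 18 h = Sep 27 2016 1:00 PM.
Sep 27 2016 1:00 PM + 18 h = Sep 28 2016 7:00 AM.
Sep 28 2016 7:00 AM + 18 h = Sep 29 2016 1:00 AM.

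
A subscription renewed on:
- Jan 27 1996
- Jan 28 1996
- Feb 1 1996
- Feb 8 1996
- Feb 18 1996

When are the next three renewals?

Mar 2 1996, Mar 18 1996, Apr 6 1996

Gaps: 1, 4, 7, 10 days — each gap is 3 larger than the previous one.
Next gap: 13 days. Feb 18 1996 + 13 days = Mar 2 1996.
Next gap: 16 days. Mar 2 1996 + 16 days = Mar 18 1996.
Next gap: 19 days. Mar 18 1996 + 19 days = Apr 6 1996.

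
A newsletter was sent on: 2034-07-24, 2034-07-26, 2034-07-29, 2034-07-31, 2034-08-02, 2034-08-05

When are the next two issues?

2034-08-07, 2034-08-09

The gap pattern 2, 3, 2, 2, 3 repeats every 3 events.
These are the Mondays, Wednesdays and Saturdays of each week.
The following Monday is 2034-08-07.
The following Wednesday is 2034-08-09.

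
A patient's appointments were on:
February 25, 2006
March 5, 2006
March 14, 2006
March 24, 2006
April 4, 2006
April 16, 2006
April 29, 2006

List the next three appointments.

May 13, 2006; May 28, 2006; June 13, 2006

The spacing grows by 1 each time: 8, 9, 10, 11, 12, 13 days.
Next gap: 14 days. April 29, 2006 + 14 days = May 13, 2006.
Next gap: 15 days. May 13, 2006 + 15 days = May 28, 2006.
Next gap: 16 days. May 28, 2006 + 16 days = June 13, 2006.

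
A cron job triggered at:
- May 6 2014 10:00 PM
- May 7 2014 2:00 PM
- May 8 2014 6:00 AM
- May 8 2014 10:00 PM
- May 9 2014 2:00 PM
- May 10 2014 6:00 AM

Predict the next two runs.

May 10 2014 10:00 PM, May 11 2014 2:00 PM

The interval is a steady 16 hours (16, 16, 16, 16, 16).
May 10 2014 6:00 AM + 16 h = May 10 2014 10:00 PM.
May 10 2014 10:00 PM + 16 h = May 11 2014 2:00 PM.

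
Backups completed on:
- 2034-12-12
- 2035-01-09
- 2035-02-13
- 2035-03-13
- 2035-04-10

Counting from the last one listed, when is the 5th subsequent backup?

Gaps: 28, 35, 28, 28 days — a mix of 28 and 35. Every date is a Tuesday.
Each is the 2nd Tuesday of its month.
May 2035 — 2nd Tuesday is 2035-05-08.
2nd Tuesday of June 2035: 2035-06-12.
July 2035 — 2nd Tuesday is 2035-07-10.
August 2035 — 2nd Tuesday is 2035-08-14.
2nd Tuesday of September 2035: 2035-09-11.

2035-09-11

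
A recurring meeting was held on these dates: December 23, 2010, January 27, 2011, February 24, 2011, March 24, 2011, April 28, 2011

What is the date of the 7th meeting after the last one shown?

Gaps: 35, 28, 28, 35 days — a mix of 28 and 35. Every date is a Thursday.
Each is the 4th Thursday of its month.
May 2011 — 4th Thursday is May 26, 2011.
4th Thursday of June 2011: June 23, 2011.
July 2011 — 4th Thursday is July 28, 2011.
4th Thursday of August 2011: August 25, 2011.
September 2011 — 4th Thursday is September 22, 2011.
4th Thursday of October 2011: October 27, 2011.
November 2011 — 4th Thursday is November 24, 2011.

November 24, 2011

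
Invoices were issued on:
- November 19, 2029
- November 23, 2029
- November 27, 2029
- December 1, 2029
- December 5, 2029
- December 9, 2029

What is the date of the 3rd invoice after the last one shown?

December 21, 2029

Every event comes 4 days after the last (4, 4, 4, 4, 4).
December 9, 2029 + 4 days = December 13, 2029.
December 13, 2029 + 4 days = December 17, 2029.
December 17, 2029 + 4 days = December 21, 2029.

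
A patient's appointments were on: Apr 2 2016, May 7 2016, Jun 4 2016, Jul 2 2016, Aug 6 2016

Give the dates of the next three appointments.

Gaps: 35, 28, 28, 35 days — a mix of 28 and 35. Every date is a Saturday.
Each is the 1st Saturday of its month.
September 2016 — 1st Saturday is Sep 3 2016.
October 2016 — 1st Saturday is Oct 1 2016.
November 2016 — 1st Saturday is Nov 5 2016.

Sep 3 2016, Oct 1 2016, Nov 5 2016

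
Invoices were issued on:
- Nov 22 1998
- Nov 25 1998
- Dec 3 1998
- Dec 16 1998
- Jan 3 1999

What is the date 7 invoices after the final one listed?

Sep 26 1999

The spacing grows by 5 each time: 3, 8, 13, 18 days.
Next gap: 23 days. Jan 3 1999 + 23 days = Jan 26 1999.
Next gap: 28 days. Jan 26 1999 + 28 days = Feb 23 1999.
Next gap: 33 days. Feb 23 1999 + 33 days = Mar 28 1999.
Next gap: 38 days. Mar 28 1999 + 38 days = May 5 1999.
Next gap: 43 days. May 5 1999 + 43 days = Jun 17 1999.
Next gap: 48 days. Jun 17 1999 + 48 days = Aug 4 1999.
Next gap: 53 days. Aug 4 1999 + 53 days = Sep 26 1999.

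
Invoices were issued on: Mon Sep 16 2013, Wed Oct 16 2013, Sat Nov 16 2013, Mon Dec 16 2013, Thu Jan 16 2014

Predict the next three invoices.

The day-of-month is always 16 (30, 31, 30, 31 days between events).
So this recurs on the 16th of each month.
February 2014: Sun Feb 16 2014.
Next: March 2014 → Sun Mar 16 2014.
April 2014: Wed Apr 16 2014.

Sun Feb 16 2014, Sun Mar 16 2014, Wed Apr 16 2014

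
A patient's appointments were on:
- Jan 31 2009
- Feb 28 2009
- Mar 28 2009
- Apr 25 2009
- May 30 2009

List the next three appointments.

These are Saturdays with 28, 28, 28, 35-day gaps.
Each is the final Saturday of its month — Jan 31 2009 is past the 28th, so '4th Saturday' doesn't fit.
June 2009 ends with Saturday Jun 27 2009.
July 2009 ends with Saturday Jul 25 2009.
Last Saturday of August 2009: Aug 29 2009.

Jun 27 2009, Jul 25 2009, Aug 29 2009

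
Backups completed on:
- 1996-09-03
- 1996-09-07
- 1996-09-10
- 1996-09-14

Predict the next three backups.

The gap pattern 4, 3, 4 repeats every 2 events.
These are the Tuesdays and Saturdays of each week.
Next Tuesday: 1996-09-17.
The following Saturday is 1996-09-21.
The following Tuesday is 1996-09-24.

1996-09-17, 1996-09-21, 1996-09-24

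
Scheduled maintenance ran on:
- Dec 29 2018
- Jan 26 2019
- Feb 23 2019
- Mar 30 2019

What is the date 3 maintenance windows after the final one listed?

Jun 29 2019

Every date is a Saturday; gaps 28, 28, 35 days.
Each is the last Saturday of its month (at least one falls on the 29th or later, ruling out '4th Saturday').
April 2019 ends with Saturday Apr 27 2019.
May 2019 ends with Saturday May 25 2019.
Last Saturday of June 2019: Jun 29 2019.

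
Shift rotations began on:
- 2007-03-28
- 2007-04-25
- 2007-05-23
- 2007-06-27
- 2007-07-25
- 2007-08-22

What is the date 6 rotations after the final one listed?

All dates are Wednesdays, 28, 28, 35, 28, 28 days apart.
Specifically, the 4th Wednesday of each month.
September 2007 — 4th Wednesday is 2007-09-26.
October 2007 — 4th Wednesday is 2007-10-24.
November 2007 — 4th Wednesday is 2007-11-28.
December 2007 — 4th Wednesday is 2007-12-26.
4th Wednesday of January 2008: 2008-01-23.
4th Wednesday of February 2008: 2008-02-27.

2008-02-27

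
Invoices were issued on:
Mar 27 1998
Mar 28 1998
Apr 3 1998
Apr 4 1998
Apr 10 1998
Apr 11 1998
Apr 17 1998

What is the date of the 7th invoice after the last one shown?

The gap pattern 1, 6, 1, 6, 1, 6 repeats every 2 events.
These are the Fridays and Saturdays of each week.
Next Saturday: Apr 18 1998.
The following Friday is Apr 24 1998.
Next Saturday: Apr 25 1998.
The following Friday is May 1 1998.
The following Saturday is May 2 1998.
Next Friday: May 8 1998.
The following Saturday is May 9 1998.

May 9 1998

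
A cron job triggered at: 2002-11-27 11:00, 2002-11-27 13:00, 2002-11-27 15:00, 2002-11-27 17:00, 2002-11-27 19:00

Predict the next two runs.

The interval is a steady 2 hours (2, 2, 2, 2).
2002-11-27 19:00 + 2 h = 2002-11-27 21:00.
2002-11-27 21:00 + 2 h = 2002-11-27 23:00.

2002-11-27 21:00, 2002-11-27 23:00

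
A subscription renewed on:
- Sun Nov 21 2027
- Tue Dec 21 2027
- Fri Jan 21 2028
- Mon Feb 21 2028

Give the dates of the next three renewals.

Tue Mar 21 2028, Fri Apr 21 2028, Sun May 21 2028

The day-of-month is always 21 (30, 31, 31 days between events).
So this recurs on the 21st of each month.
Next: March 2028 → Tue Mar 21 2028.
Next: April 2028 → Fri Apr 21 2028.
Next: May 2028 → Sun May 21 2028.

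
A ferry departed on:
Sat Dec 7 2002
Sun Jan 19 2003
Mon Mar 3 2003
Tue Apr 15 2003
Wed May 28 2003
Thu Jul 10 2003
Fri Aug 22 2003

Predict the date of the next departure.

Sat Oct 4 2003

Gaps between consecutive events: 43, 43, 43, 43, 43, 43 days — a constant 43-day interval.
Fri Aug 22 2003 + 43 days = Sat Oct 4 2003.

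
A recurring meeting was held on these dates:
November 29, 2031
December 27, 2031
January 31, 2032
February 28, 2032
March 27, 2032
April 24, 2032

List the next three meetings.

May 29, 2032; June 26, 2032; July 31, 2032

All Saturdays; the gaps (28, 35, 28, 28, 28) vary with month length.
This is the last Saturday of each month.
May 2032 ends with Saturday May 29, 2032.
June 2032 ends with Saturday June 26, 2032.
Last Saturday of July 2032: July 31, 2032.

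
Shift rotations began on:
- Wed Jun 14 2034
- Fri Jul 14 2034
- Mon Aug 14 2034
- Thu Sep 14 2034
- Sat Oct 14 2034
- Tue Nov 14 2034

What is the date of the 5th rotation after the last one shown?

Sat Apr 14 2035

Gaps: 30, 31, 31, 30, 31 days — not constant. Every event is on the 14th of the month.
Pattern: the 14th of each month.
December 2034: Thu Dec 14 2034.
January 2035: Sun Jan 14 2035.
February 2035: Wed Feb 14 2035.
Next: March 2035 → Wed Mar 14 2035.
April 2035: Sat Apr 14 2035.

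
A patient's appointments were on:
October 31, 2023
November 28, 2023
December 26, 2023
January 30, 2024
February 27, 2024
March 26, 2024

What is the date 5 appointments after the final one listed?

All Tuesdays; the gaps (28, 28, 35, 28, 28) vary with month length.
This is the last Tuesday of each month.
Last Tuesday of April 2024: April 30, 2024.
May 2024 ends with Tuesday May 28, 2024.
Last Tuesday of June 2024: June 25, 2024.
Last Tuesday of July 2024: July 30, 2024.
August 2024 ends with Tuesday August 27, 2024.

August 27, 2024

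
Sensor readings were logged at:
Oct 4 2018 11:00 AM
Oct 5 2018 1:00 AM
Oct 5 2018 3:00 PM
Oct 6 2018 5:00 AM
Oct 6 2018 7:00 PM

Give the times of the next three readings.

Spacing: 14, 14, 14, 14 h — constant 14 h.
Oct 6 2018 7:00 PM + 14 h = Oct 7 2018 9:00 AM.
Oct 7 2018 9:00 AM + 14 h = Oct 7 2018 11:00 PM.
Oct 7 2018 11:00 PM + 14 h = Oct 8 2018 1:00 PM.

Oct 7 2018 9:00 AM, Oct 7 2018 11:00 PM, Oct 8 2018 1:00 PM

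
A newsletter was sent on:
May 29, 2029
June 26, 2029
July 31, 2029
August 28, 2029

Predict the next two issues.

September 25, 2029; October 30, 2029

Every date is a Tuesday; gaps 28, 35, 28 days.
Each is the last Tuesday of its month (at least one falls on the 29th or later, ruling out '4th Tuesday').
September 2029 ends with Tuesday September 25, 2029.
October 2029 ends with Tuesday October 30, 2029.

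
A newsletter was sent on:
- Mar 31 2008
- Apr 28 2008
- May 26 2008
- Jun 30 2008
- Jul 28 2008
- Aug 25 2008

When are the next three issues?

Every date is a Monday; gaps 28, 28, 35, 28, 28 days.
Each is the last Monday of its month (at least one falls on the 29th or later, ruling out '4th Monday').
Last Monday of September 2008: Sep 29 2008.
Last Monday of October 2008: Oct 27 2008.
Last Monday of November 2008: Nov 24 2008.

Sep 29 2008, Oct 27 2008, Nov 24 2008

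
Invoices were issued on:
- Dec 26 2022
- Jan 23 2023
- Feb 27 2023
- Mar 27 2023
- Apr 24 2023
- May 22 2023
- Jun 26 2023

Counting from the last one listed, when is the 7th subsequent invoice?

All dates are Mondays, 28, 35, 28, 28, 28, 35 days apart.
Specifically, the 4th Monday of each month.
July 2023 — 4th Monday is Jul 24 2023.
4th Monday of August 2023: Aug 28 2023.
September 2023 — 4th Monday is Sep 25 2023.
4th Monday of October 2023: Oct 23 2023.
4th Monday of November 2023: Nov 27 2023.
4th Monday of December 2023: Dec 25 2023.
4th Monday of January 2024: Jan 22 2024.

Jan 22 2024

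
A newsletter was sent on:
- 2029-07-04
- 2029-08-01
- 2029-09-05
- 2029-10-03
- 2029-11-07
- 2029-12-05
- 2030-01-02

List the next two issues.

All dates are Wednesdays, 28, 35, 28, 35, 28, 28 days apart.
Specifically, the 1st Wednesday of each month.
1st Wednesday of February 2030: 2030-02-06.
1st Wednesday of March 2030: 2030-03-06.

2030-02-06, 2030-03-06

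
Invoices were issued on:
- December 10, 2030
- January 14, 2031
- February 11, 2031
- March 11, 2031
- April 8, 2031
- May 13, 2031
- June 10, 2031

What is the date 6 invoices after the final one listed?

All dates are Tuesdays, 35, 28, 28, 28, 35, 28 days apart.
Specifically, the 2nd Tuesday of each month.
July 2031 — 2nd Tuesday is July 8, 2031.
August 2031 — 2nd Tuesday is August 12, 2031.
2nd Tuesday of September 2031: September 9, 2031.
October 2031 — 2nd Tuesday is October 14, 2031.
November 2031 — 2nd Tuesday is November 11, 2031.
December 2031 — 2nd Tuesday is December 9, 2031.

December 9, 2031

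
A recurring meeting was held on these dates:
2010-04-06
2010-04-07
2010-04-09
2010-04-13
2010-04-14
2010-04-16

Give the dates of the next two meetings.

2010-04-20, 2010-04-21

Every event lands on a Tuesday or Wednesday or Friday (gaps cycle 1, 2, 4, 1, 2).
So the schedule is: every Tuesday, Wednesday and Friday.
Next Tuesday: 2010-04-20.
The following Wednesday is 2010-04-21.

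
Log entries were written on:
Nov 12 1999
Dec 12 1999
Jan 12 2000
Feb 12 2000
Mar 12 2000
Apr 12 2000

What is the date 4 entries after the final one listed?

Aug 12 2000

The day-of-month is always 12 (30, 31, 31, 29, 31 days between events).
So this recurs on the 12th of each month.
Next: May 2000 → May 12 2000.
June 2000: Jun 12 2000.
July 2000: Jul 12 2000.
Next: August 2000 → Aug 12 2000.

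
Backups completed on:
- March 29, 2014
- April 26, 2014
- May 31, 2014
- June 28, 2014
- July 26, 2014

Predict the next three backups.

August 30, 2014; September 27, 2014; October 25, 2014

These are Saturdays with 28, 35, 28, 28-day gaps.
Each is the final Saturday of its month — March 29, 2014 is past the 28th, so '4th Saturday' doesn't fit.
August 2014 ends with Saturday August 30, 2014.
Last Saturday of September 2014: September 27, 2014.
Last Saturday of October 2014: October 25, 2014.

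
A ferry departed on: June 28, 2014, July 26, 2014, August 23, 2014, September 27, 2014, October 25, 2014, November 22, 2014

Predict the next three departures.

Gaps: 28, 28, 35, 28, 28 days — a mix of 28 and 35. Every date is a Saturday.
Each is the 4th Saturday of its month.
December 2014 — 4th Saturday is December 27, 2014.
January 2015 — 4th Saturday is January 24, 2015.
February 2015 — 4th Saturday is February 28, 2015.

December 27, 2014; January 24, 2015; February 28, 2015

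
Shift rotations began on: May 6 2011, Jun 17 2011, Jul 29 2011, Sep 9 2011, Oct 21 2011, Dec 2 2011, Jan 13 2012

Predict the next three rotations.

Gaps between consecutive events: 42, 42, 42, 42, 42, 42 days — a constant 42-day interval.
Jan 13 2012 + 42 days = Feb 24 2012.
Feb 24 2012 + 42 days = Apr 6 2012.
Apr 6 2012 + 42 days = May 18 2012.

Feb 24 2012, Apr 6 2012, May 18 2012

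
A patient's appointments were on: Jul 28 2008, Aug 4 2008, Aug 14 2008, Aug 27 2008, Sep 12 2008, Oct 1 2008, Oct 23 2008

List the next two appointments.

Intervals are 7, 10, 13, 16, 19, 22 days — an arithmetic progression with common difference 3.
Next gap: 25 days. Oct 23 2008 + 25 days = Nov 17 2008.
Next gap: 28 days. Nov 17 2008 + 28 days = Dec 15 2008.

Nov 17 2008, Dec 15 2008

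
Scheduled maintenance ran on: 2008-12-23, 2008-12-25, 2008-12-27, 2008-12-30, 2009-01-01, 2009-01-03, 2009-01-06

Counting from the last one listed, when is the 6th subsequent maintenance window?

Gaps: 2, 2, 3, 2, 2, 3 days — not constant, but cyclic with period 3.
The events fall on every Tuesday, Thursday and Saturday.
The following Thursday is 2009-01-08.
Next Saturday: 2009-01-10.
The following Tuesday is 2009-01-13.
The following Thursday is 2009-01-15.
The following Saturday is 2009-01-17.
Next Tuesday: 2009-01-20.

2009-01-20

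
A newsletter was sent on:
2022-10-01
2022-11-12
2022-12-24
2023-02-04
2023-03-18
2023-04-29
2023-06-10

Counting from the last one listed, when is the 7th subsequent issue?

2024-03-30

Every event comes 42 days after the last (42, 42, 42, 42, 42, 42).
2023-06-10 + 42 days = 2023-07-22.
2023-07-22 + 42 days = 2023-09-02.
2023-09-02 + 42 days = 2023-10-14.
2023-10-14 + 42 days = 2023-11-25.
2023-11-25 + 42 days = 2024-01-06.
2024-01-06 + 42 days = 2024-02-17.
2024-02-17 + 42 days = 2024-03-30.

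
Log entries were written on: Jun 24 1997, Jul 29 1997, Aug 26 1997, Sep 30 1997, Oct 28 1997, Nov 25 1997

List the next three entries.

All Tuesdays; the gaps (35, 28, 35, 28, 28) vary with month length.
This is the last Tuesday of each month.
December 1997 ends with Tuesday Dec 30 1997.
Last Tuesday of January 1998: Jan 27 1998.
February 1998 ends with Tuesday Feb 24 1998.

Dec 30 1997, Jan 27 1998, Feb 24 1998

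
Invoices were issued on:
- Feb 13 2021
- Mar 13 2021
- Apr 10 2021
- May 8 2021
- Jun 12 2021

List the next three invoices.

Jul 10 2021, Aug 14 2021, Sep 11 2021

Gaps: 28, 28, 28, 35 days — a mix of 28 and 35. Every date is a Saturday.
Each is the 2nd Saturday of its month.
2nd Saturday of July 2021: Jul 10 2021.
August 2021 — 2nd Saturday is Aug 14 2021.
September 2021 — 2nd Saturday is Sep 11 2021.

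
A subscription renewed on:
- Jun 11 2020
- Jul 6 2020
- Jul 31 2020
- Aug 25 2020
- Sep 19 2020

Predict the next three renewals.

Oct 14 2020, Nov 8 2020, Dec 3 2020

The spacing is 25, 25, 25, 25 days — always 25 days.
Sep 19 2020 + 25 days = Oct 14 2020.
Oct 14 2020 + 25 days = Nov 8 2020.
Nov 8 2020 + 25 days = Dec 3 2020.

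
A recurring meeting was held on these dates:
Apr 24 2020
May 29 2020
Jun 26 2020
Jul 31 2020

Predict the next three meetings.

Aug 28 2020, Sep 25 2020, Oct 30 2020

Every date is a Friday; gaps 35, 28, 35 days.
Each is the last Friday of its month (at least one falls on the 29th or later, ruling out '4th Friday').
August 2020 ends with Friday Aug 28 2020.
September 2020 ends with Friday Sep 25 2020.
Last Friday of October 2020: Oct 30 2020.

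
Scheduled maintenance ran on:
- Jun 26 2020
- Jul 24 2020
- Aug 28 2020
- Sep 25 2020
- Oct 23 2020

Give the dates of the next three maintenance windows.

Gaps: 28, 35, 28, 28 days — a mix of 28 and 35. Every date is a Friday.
Each is the 4th Friday of its month.
November 2020 — 4th Friday is Nov 27 2020.
4th Friday of December 2020: Dec 25 2020.
January 2021 — 4th Friday is Jan 22 2021.

Nov 27 2020, Dec 25 2020, Jan 22 2021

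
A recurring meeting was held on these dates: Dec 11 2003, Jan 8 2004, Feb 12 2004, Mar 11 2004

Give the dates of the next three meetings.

All dates are Thursdays, 28, 35, 28 days apart.
Specifically, the 2nd Thursday of each month.
April 2004 — 2nd Thursday is Apr 8 2004.
2nd Thursday of May 2004: May 13 2004.
June 2004 — 2nd Thursday is Jun 10 2004.

Apr 8 2004, May 13 2004, Jun 10 2004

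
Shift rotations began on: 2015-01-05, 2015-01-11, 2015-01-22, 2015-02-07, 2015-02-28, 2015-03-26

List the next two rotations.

The spacing grows by 5 each time: 6, 11, 16, 21, 26 days.
Next gap: 31 days. 2015-03-26 + 31 days = 2015-04-26.
Next gap: 36 days. 2015-04-26 + 36 days = 2015-06-01.

2015-04-26, 2015-06-01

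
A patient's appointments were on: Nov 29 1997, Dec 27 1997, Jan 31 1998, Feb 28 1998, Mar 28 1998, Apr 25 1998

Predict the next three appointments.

May 30 1998, Jun 27 1998, Jul 25 1998

Every date is a Saturday; gaps 28, 35, 28, 28, 28 days.
Each is the last Saturday of its month (at least one falls on the 29th or later, ruling out '4th Saturday').
Last Saturday of May 1998: May 30 1998.
June 1998 ends with Saturday Jun 27 1998.
Last Saturday of July 1998: Jul 25 1998.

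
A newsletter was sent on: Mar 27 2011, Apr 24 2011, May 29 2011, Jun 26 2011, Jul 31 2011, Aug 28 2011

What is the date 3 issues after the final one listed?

Every date is a Sunday; gaps 28, 35, 28, 35, 28 days.
Each is the last Sunday of its month (at least one falls on the 29th or later, ruling out '4th Sunday').
Last Sunday of September 2011: Sep 25 2011.
October 2011 ends with Sunday Oct 30 2011.
November 2011 ends with Sunday Nov 27 2011.

Nov 27 2011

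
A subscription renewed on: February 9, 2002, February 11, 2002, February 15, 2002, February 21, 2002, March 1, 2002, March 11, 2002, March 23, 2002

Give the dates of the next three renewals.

April 6, 2002; April 22, 2002; May 10, 2002

The spacing grows by 2 each time: 2, 4, 6, 8, 10, 12 days.
Next gap: 14 days. March 23, 2002 + 14 days = April 6, 2002.
Next gap: 16 days. April 6, 2002 + 16 days = April 22, 2002.
Next gap: 18 days. April 22, 2002 + 18 days = May 10, 2002.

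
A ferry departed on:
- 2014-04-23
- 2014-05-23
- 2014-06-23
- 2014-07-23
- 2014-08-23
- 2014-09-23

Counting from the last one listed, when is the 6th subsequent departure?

Each date is the 23rd; the gaps (30, 31, 30, 31, 31) track the month lengths.
The rule is the 23rd of each month.
Next: October 2014 → 2014-10-23.
November 2014: 2014-11-23.
Next: December 2014 → 2014-12-23.
Next: January 2015 → 2015-01-23.
Next: February 2015 → 2015-02-23.
March 2015: 2015-03-23.

2015-03-23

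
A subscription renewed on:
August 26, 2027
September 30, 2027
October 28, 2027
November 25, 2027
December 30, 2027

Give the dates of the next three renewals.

January 27, 2028; February 24, 2028; March 30, 2028

All Thursdays; the gaps (35, 28, 28, 35) vary with month length.
This is the last Thursday of each month.
Last Thursday of January 2028: January 27, 2028.
Last Thursday of February 2028: February 24, 2028.
Last Thursday of March 2028: March 30, 2028.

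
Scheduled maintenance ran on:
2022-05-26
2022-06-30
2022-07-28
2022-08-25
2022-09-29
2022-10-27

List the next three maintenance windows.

These are Thursdays with 35, 28, 28, 35, 28-day gaps.
Each is the final Thursday of its month — 2022-06-30 is past the 28th, so '4th Thursday' doesn't fit.
Last Thursday of November 2022: 2022-11-24.
December 2022 ends with Thursday 2022-12-29.
January 2023 ends with Thursday 2023-01-26.

2022-11-24, 2022-12-29, 2023-01-26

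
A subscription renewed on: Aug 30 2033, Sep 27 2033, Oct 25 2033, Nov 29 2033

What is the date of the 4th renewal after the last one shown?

Every date is a Tuesday; gaps 28, 28, 35 days.
Each is the last Tuesday of its month (at least one falls on the 29th or later, ruling out '4th Tuesday').
December 2033 ends with Tuesday Dec 27 2033.
Last Tuesday of January 2034: Jan 31 2034.
February 2034 ends with Tuesday Feb 28 2034.
March 2034 ends with Tuesday Mar 28 2034.

Mar 28 2034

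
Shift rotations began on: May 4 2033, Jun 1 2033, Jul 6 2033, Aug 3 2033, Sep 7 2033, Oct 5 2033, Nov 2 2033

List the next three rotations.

Dec 7 2033, Jan 4 2034, Feb 1 2034

These are Wednesdays at 28- or 35-day spacing (28, 35, 28, 35, 28, 28).
The pattern: 1st Wednesday of the month.
1st Wednesday of December 2033: Dec 7 2033.
1st Wednesday of January 2034: Jan 4 2034.
1st Wednesday of February 2034: Feb 1 2034.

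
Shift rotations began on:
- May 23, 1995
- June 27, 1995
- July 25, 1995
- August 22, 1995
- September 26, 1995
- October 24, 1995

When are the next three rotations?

All dates are Tuesdays, 35, 28, 28, 35, 28 days apart.
Specifically, the 4th Tuesday of each month.
4th Tuesday of November 1995: November 28, 1995.
December 1995 — 4th Tuesday is December 26, 1995.
4th Tuesday of January 1996: January 23, 1996.

November 28, 1995; December 26, 1995; January 23, 1996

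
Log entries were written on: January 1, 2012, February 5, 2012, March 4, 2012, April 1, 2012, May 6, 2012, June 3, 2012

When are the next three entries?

July 1, 2012; August 5, 2012; September 2, 2012

These are Sundays at 28- or 35-day spacing (35, 28, 28, 35, 28).
The pattern: 1st Sunday of the month.
1st Sunday of July 2012: July 1, 2012.
1st Sunday of August 2012: August 5, 2012.
1st Sunday of September 2012: September 2, 2012.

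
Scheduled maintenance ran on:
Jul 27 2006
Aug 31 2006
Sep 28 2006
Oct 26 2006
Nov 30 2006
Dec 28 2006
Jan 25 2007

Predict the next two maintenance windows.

Feb 22 2007, Mar 29 2007

All Thursdays; the gaps (35, 28, 28, 35, 28, 28) vary with month length.
This is the last Thursday of each month.
February 2007 ends with Thursday Feb 22 2007.
March 2007 ends with Thursday Mar 29 2007.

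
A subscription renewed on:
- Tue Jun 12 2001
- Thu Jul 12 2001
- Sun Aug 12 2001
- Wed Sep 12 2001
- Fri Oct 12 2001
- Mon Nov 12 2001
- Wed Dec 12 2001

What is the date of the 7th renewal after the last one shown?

Fri Jul 12 2002

Gaps: 30, 31, 31, 30, 31, 30 days — not constant. Every event is on the 12th of the month.
Pattern: the 12th of each month.
Next: January 2002 → Sat Jan 12 2002.
February 2002: Tue Feb 12 2002.
Next: March 2002 → Tue Mar 12 2002.
April 2002: Fri Apr 12 2002.
Next: May 2002 → Sun May 12 2002.
June 2002: Wed Jun 12 2002.
Next: July 2002 → Fri Jul 12 2002.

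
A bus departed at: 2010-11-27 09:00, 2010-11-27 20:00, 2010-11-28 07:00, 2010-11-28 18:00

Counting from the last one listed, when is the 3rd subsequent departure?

Spacing: 11, 11, 11 h — constant 11 h.
2010-11-28 18:00 + 11 h = 2010-11-29 05:00.
2010-11-29 05:00 + 11 h = 2010-11-29 16:00.
2010-11-29 16:00 + 11 h = 2010-11-30 03:00.

2010-11-30 03:00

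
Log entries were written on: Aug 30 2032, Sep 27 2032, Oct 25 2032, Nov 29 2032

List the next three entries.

Dec 27 2032, Jan 31 2033, Feb 28 2033

All Mondays; the gaps (28, 28, 35) vary with month length.
This is the last Monday of each month.
December 2032 ends with Monday Dec 27 2032.
January 2033 ends with Monday Jan 31 2033.
Last Monday of February 2033: Feb 28 2033.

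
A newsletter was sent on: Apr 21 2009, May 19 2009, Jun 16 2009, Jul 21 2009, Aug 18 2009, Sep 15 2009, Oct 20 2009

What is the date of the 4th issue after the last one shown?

All dates are Tuesdays, 28, 28, 35, 28, 28, 35 days apart.
Specifically, the 3rd Tuesday of each month.
November 2009 — 3rd Tuesday is Nov 17 2009.
December 2009 — 3rd Tuesday is Dec 15 2009.
3rd Tuesday of January 2010: Jan 19 2010.
February 2010 — 3rd Tuesday is Feb 16 2010.

Feb 16 2010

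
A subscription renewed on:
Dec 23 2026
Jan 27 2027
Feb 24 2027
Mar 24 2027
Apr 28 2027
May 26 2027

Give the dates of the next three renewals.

Jun 23 2027, Jul 28 2027, Aug 25 2027

These are Wednesdays at 28- or 35-day spacing (35, 28, 28, 35, 28).
The pattern: 4th Wednesday of the month.
June 2027 — 4th Wednesday is Jun 23 2027.
4th Wednesday of July 2027: Jul 28 2027.
August 2027 — 4th Wednesday is Aug 25 2027.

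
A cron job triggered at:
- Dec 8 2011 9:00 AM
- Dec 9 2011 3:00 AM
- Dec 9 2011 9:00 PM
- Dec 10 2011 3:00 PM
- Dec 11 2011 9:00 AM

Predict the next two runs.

Spacing: 18, 18, 18, 18 h — constant 18 h.
Dec 11 2011 9:00 AM + 18 h = Dec 12 2011 3:00 AM.
Dec 12 2011 3:00 AM + 18 h = Dec 12 2011 9:00 PM.

Dec 12 2011 3:00 AM, Dec 12 2011 9:00 PM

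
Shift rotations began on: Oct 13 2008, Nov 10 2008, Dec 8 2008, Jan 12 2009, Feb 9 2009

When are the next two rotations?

Mar 9 2009, Apr 13 2009

Gaps: 28, 28, 35, 28 days — a mix of 28 and 35. Every date is a Monday.
Each is the 2nd Monday of its month.
March 2009 — 2nd Monday is Mar 9 2009.
2nd Monday of April 2009: Apr 13 2009.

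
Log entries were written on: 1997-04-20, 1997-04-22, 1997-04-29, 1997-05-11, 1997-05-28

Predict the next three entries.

1997-06-19, 1997-07-16, 1997-08-17

Gaps: 2, 7, 12, 17 days — each gap is 5 larger than the previous one.
Next gap: 22 days. 1997-05-28 + 22 days = 1997-06-19.
Next gap: 27 days. 1997-06-19 + 27 days = 1997-07-16.
Next gap: 32 days. 1997-07-16 + 32 days = 1997-08-17.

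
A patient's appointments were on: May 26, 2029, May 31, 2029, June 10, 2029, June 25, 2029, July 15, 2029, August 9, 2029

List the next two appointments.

September 8, 2029; October 13, 2029

The spacing grows by 5 each time: 5, 10, 15, 20, 25 days.
Next gap: 30 days. August 9, 2029 + 30 days = September 8, 2029.
Next gap: 35 days. September 8, 2029 + 35 days = October 13, 2029.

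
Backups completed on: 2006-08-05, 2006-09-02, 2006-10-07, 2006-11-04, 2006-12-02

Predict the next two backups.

All dates are Saturdays, 28, 35, 28, 28 days apart.
Specifically, the 1st Saturday of each month.
1st Saturday of January 2007: 2007-01-06.
1st Saturday of February 2007: 2007-02-03.

2007-01-06, 2007-02-03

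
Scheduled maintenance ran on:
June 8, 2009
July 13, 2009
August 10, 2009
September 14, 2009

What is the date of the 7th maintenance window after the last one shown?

Gaps: 35, 28, 35 days — a mix of 28 and 35. Every date is a Monday.
Each is the 2nd Monday of its month.
October 2009 — 2nd Monday is October 12, 2009.
2nd Monday of November 2009: November 9, 2009.
2nd Monday of December 2009: December 14, 2009.
2nd Monday of January 2010: January 11, 2010.
February 2010 — 2nd Monday is February 8, 2010.
March 2010 — 2nd Monday is March 8, 2010.
April 2010 — 2nd Monday is April 12, 2010.

April 12, 2010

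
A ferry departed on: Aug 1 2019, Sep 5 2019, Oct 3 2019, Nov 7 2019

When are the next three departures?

Gaps: 35, 28, 35 days — a mix of 28 and 35. Every date is a Thursday.
Each is the 1st Thursday of its month.
December 2019 — 1st Thursday is Dec 5 2019.
1st Thursday of January 2020: Jan 2 2020.
February 2020 — 1st Thursday is Feb 6 2020.

Dec 5 2019, Jan 2 2020, Feb 6 2020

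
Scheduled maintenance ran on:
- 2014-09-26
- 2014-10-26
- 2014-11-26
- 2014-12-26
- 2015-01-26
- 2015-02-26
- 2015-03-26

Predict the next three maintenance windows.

2015-04-26, 2015-05-26, 2015-06-26

Each date is the 26th; the gaps (30, 31, 30, 31, 31, 28) track the month lengths.
The rule is the 26th of each month.
April 2015: 2015-04-26.
May 2015: 2015-05-26.
June 2015: 2015-06-26.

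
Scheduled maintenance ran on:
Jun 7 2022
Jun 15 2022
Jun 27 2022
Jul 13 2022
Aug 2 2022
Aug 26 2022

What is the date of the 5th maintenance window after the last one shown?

Gaps: 8, 12, 16, 20, 24 days — each gap is 4 larger than the previous one.
Next gap: 28 days. Aug 26 2022 + 28 days = Sep 23 2022.
Next gap: 32 days. Sep 23 2022 + 32 days = Oct 25 2022.
Next gap: 36 days. Oct 25 2022 + 36 days = Nov 30 2022.
Next gap: 40 days. Nov 30 2022 + 40 days = Jan 9 2023.
Next gap: 44 days. Jan 9 2023 + 44 days = Feb 22 2023.

Feb 22 2023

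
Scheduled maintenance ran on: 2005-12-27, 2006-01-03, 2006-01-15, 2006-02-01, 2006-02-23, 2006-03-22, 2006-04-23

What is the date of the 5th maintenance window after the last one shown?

2006-12-14

The spacing grows by 5 each time: 7, 12, 17, 22, 27, 32 days.
Next gap: 37 days. 2006-04-23 + 37 days = 2006-05-30.
Next gap: 42 days. 2006-05-30 + 42 days = 2006-07-11.
Next gap: 47 days. 2006-07-11 + 47 days = 2006-08-27.
Next gap: 52 days. 2006-08-27 + 52 days = 2006-10-18.
Next gap: 57 days. 2006-10-18 + 57 days = 2006-12-14.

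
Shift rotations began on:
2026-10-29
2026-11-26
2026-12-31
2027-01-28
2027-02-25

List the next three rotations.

Every date is a Thursday; gaps 28, 35, 28, 28 days.
Each is the last Thursday of its month (at least one falls on the 29th or later, ruling out '4th Thursday').
Last Thursday of March 2027: 2027-03-25.
Last Thursday of April 2027: 2027-04-29.
May 2027 ends with Thursday 2027-05-27.

2027-03-25, 2027-04-29, 2027-05-27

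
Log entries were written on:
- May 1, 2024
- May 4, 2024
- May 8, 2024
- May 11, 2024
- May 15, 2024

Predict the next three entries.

May 18, 2024; May 22, 2024; May 25, 2024

Every event lands on a Wednesday or Saturday (gaps cycle 3, 4, 3, 4).
So the schedule is: every Wednesday and Saturday.
Next Saturday: May 18, 2024.
The following Wednesday is May 22, 2024.
Next Saturday: May 25, 2024.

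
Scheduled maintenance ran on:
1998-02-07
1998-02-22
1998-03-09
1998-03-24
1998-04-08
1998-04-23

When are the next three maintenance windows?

1998-05-08, 1998-05-23, 1998-06-07

Every event comes 15 days after the last (15, 15, 15, 15, 15).
1998-04-23 + 15 days = 1998-05-08.
1998-05-08 + 15 days = 1998-05-23.
1998-05-23 + 15 days = 1998-06-07.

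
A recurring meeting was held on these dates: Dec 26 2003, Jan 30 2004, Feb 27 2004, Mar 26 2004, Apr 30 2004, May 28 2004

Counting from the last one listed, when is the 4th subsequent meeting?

Every date is a Friday; gaps 35, 28, 28, 35, 28 days.
Each is the last Friday of its month (at least one falls on the 29th or later, ruling out '4th Friday').
Last Friday of June 2004: Jun 25 2004.
July 2004 ends with Friday Jul 30 2004.
Last Friday of August 2004: Aug 27 2004.
September 2004 ends with Friday Sep 24 2004.

Sep 24 2004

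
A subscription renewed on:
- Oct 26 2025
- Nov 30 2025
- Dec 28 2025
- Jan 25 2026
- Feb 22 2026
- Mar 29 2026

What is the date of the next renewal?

Apr 26 2026

These are Sundays with 35, 28, 28, 28, 35-day gaps.
Each is the final Sunday of its month — Nov 30 2025 is past the 28th, so '4th Sunday' doesn't fit.
Last Sunday of April 2026: Apr 26 2026.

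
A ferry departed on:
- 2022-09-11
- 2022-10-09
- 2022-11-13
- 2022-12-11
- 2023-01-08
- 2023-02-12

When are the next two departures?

Gaps: 28, 35, 28, 28, 35 days — a mix of 28 and 35. Every date is a Sunday.
Each is the 2nd Sunday of its month.
March 2023 — 2nd Sunday is 2023-03-12.
2nd Sunday of April 2023: 2023-04-09.

2023-03-12, 2023-04-09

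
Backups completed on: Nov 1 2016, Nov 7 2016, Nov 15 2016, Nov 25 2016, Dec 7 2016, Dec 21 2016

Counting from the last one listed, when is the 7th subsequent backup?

May 24 2017

Gaps: 6, 8, 10, 12, 14 days — each gap is 2 larger than the previous one.
Next gap: 16 days. Dec 21 2016 + 16 days = Jan 6 2017.
Next gap: 18 days. Jan 6 2017 + 18 days = Jan 24 2017.
Next gap: 20 days. Jan 24 2017 + 20 days = Feb 13 2017.
Next gap: 22 days. Feb 13 2017 + 22 days = Mar 7 2017.
Next gap: 24 days. Mar 7 2017 + 24 days = Mar 31 2017.
Next gap: 26 days. Mar 31 2017 + 26 days = Apr 26 2017.
Next gap: 28 days. Apr 26 2017 + 28 days = May 24 2017.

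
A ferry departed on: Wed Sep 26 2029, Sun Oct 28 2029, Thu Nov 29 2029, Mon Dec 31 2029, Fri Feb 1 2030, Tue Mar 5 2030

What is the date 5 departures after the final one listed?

Every event comes 32 days after the last (32, 32, 32, 32, 32).
Tue Mar 5 2030 + 32 days = Sat Apr 6 2030.
Sat Apr 6 2030 + 32 days = Wed May 8 2030.
Wed May 8 2030 + 32 days = Sun Jun 9 2030.
Sun Jun 9 2030 + 32 days = Thu Jul 11 2030.
Thu Jul 11 2030 + 32 days = Mon Aug 12 2030.

Mon Aug 12 2030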